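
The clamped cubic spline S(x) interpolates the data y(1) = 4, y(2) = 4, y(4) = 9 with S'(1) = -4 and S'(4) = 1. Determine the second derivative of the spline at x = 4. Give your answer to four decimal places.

-3.0833

Write m_i for S''(x_i). With h_i = 1, 2 and divided differences Δ_i = 0, 5/2, the continuity of S' gives the tridiagonal system
  1·m_0 + 6·m_1 + 2·m_2 = 6(Δ_1 - Δ_0) = 15
Clamped end conditions give two more equations: 2h_0·m_0 + h_0·m_1 = 6(Δ_0 - S'(1)) = 24 and h_1·m_1 + 2h_1·m_2 = 6(S'(4) - Δ_1) = -9.
Solving the tridiagonal system: m_0 = 67/6, m_1 = 5/3, m_2 = -37/12.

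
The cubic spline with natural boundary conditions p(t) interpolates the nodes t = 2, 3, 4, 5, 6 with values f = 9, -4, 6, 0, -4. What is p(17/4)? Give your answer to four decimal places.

6.0963

With M_i denoting the second derivative at x_i, h_i = 1, 1, 1, 1, and Δ_i = (y_(i+1) − y_i)/h_i = -13, 10, -6, -4:
  1·M_0 + 4·M_1 + 1·M_2 = 6(Δ_1 - Δ_0) = 138
  1·M_1 + 4·M_2 + 1·M_3 = 6(Δ_2 - Δ_1) = -96
  1·M_2 + 4·M_3 + 1·M_4 = 6(Δ_3 - Δ_2) = 12
Natural end conditions: M_0 = M_4 = 0.
Hence M_0 = 0, M_1 = 1233/28, M_2 = -267/7, M_3 = 351/28, M_4 = 0.
On [4, 5], p(t) = 6 + 37/8·(t - 4) - 267/14·(t - 4)² + 473/56·(t - 4)³.
With (t - 4) = 1/4: p(17/4) = 21849/3584.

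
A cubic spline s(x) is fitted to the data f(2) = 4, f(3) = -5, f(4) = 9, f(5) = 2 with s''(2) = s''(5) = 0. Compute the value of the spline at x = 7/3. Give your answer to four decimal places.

Put M_i = s'' at the i-th knot. Here h = (1, 1, 1) and Δ = (-9, 14, -7), so the interior equations h_(i-1)·M_(i-1) + 2(h_(i-1)+h_i)·M_i + h_i·M_(i+1) = 6(Δ_i − Δ_(i-1)) read
  1·M_0 + 4·M_1 + 1·M_2 = 6(Δ_1 - Δ_0) = 138
  1·M_1 + 4·M_2 + 1·M_3 = 6(Δ_2 - Δ_1) = -126
Natural end conditions: M_0 = M_3 = 0.
Solving: M_0 = 0, M_1 = 226/5, M_2 = -214/5, M_3 = 0.
On [2, 3], s(x) = 4 - 248/15·(x - 2) + 0·(x - 2)² + 113/15·(x - 2)³.
With (x - 2) = 1/3: s(7/3) = -499/405.

-1.2321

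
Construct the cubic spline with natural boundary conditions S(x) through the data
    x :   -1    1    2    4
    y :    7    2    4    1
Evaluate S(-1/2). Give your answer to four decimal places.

Put M_i = S'' at the i-th knot. Here h = (2, 1, 2) and Δ = (-5/2, 2, -3/2), so the interior equations h_(i-1)·M_(i-1) + 2(h_(i-1)+h_i)·M_i + h_i·M_(i+1) = 6(Δ_i − Δ_(i-1)) read
  2·M_0 + 6·M_1 + 1·M_2 = 6(Δ_1 - Δ_0) = 27
  1·M_1 + 6·M_2 + 2·M_3 = 6(Δ_2 - Δ_1) = -21
Natural end conditions: M_0 = M_3 = 0.
Hence M_0 = 0, M_1 = 183/35, M_2 = -153/35, M_3 = 0.
On [-1, 1], S(x) = 7 - 297/70·(x + 1) + 0·(x + 1)² + 61/140·(x + 1)³.
With (x + 1) = 1/2: S(-1/2) = 1105/224.

4.9330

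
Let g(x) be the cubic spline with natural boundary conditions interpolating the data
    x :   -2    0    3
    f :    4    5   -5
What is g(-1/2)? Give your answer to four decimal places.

5.2531

Let M_i = g''(x_i). Step sizes h_i = 2, 3; slopes of the chords Δ_i = (y_(i+1) - y_i)/h_i = 1/2, -10/3.
  2·M_0 + 10·M_1 + 3·M_2 = 6(Δ_1 - Δ_0) = -23
Natural end conditions: M_0 = M_2 = 0.
Forward elimination and back-substitution give M_0 = 0, M_1 = -23/10, M_2 = 0.
On [-2, 0], g(x) = 4 + 19/15·(x + 2) + 0·(x + 2)² - 23/120·(x + 2)³.
With (x + 2) = 3/2: g(-1/2) = 1681/320.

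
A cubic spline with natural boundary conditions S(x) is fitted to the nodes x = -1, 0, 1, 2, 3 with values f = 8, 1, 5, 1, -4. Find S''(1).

Write M_i for S''(x_i). With h_i = 1, 1, 1, 1 and divided differences Δ_i = -7, 4, -4, -5, the continuity of S' gives the tridiagonal system
  1·M_0 + 4·M_1 + 1·M_2 = 6(Δ_1 - Δ_0) = 66
  1·M_1 + 4·M_2 + 1·M_3 = 6(Δ_2 - Δ_1) = -48
  1·M_2 + 4·M_3 + 1·M_4 = 6(Δ_3 - Δ_2) = -6
Natural end conditions: M_0 = M_4 = 0.
Solving the tridiagonal system: M_0 = 0, M_1 = 21, M_2 = -18, M_3 = 3, M_4 = 0.

-18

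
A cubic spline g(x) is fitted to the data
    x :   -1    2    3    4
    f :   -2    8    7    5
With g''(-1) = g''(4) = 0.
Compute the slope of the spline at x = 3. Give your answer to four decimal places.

-1.7634

With M_i denoting the second derivative at x_i, h_i = 3, 1, 1, and Δ_i = (y_(i+1) − y_i)/h_i = 10/3, -1, -2:
  3·M_0 + 8·M_1 + 1·M_2 = 6(Δ_1 - Δ_0) = -26
  1·M_1 + 4·M_2 + 1·M_3 = 6(Δ_2 - Δ_1) = -6
Natural end conditions: M_0 = M_3 = 0.
Forward elimination and back-substitution give M_0 = 0, M_1 = -98/31, M_2 = -22/31, M_3 = 0.
On [3, 4], g'(x) = b_2 + 2c_2·(x - 3) + 3d_2·(x - 3)² with b_2 = Δ_2 - h_2(2M_2 + M_3)/6 = -164/93, c_2 = M_2/2 = -11/31, d_2 = (M_3 - M_2)/(6h_2) = 11/93. So g'(3) = -164/93.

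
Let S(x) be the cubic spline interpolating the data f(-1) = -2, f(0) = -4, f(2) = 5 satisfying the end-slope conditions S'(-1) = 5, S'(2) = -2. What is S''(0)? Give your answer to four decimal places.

Write σ_i for S''(x_i). With h_i = 1, 2 and divided differences Δ_i = -2, 9/2, the continuity of S' gives the tridiagonal system
  1·σ_0 + 6·σ_1 + 2·σ_2 = 6(Δ_1 - Δ_0) = 39
Clamped end conditions give two more equations: 2h_0·σ_0 + h_0·σ_1 = 6(Δ_0 - S'(-1)) = -42 and h_1·σ_1 + 2h_1·σ_2 = 6(S'(2) - Δ_1) = -39.
Hence σ_0 = -179/6, σ_1 = 53/3, σ_2 = -223/12.

17.6667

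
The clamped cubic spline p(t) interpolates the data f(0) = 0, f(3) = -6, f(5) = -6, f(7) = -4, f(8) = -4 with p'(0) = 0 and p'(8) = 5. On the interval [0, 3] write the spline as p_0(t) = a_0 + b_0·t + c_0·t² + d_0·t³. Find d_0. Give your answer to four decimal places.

0.2605

Write M_i for p''(x_i). With h_i = 3, 2, 2, 1 and divided differences Δ_i = -2, 0, 1, 0, the continuity of p' gives the tridiagonal system
  3·M_0 + 10·M_1 + 2·M_2 = 6(Δ_1 - Δ_0) = 12
  2·M_1 + 8·M_2 + 2·M_3 = 6(Δ_2 - Δ_1) = 6
  2·M_2 + 6·M_3 + 1·M_4 = 6(Δ_3 - Δ_2) = -6
Clamped end conditions give two more equations: 2h_0·M_0 + h_0·M_1 = 6(Δ_0 - p'(0)) = -12 and h_3·M_3 + 2h_3·M_4 = 6(p'(8) - Δ_3) = 30.
Forward elimination and back-substitution give M_0 = -307/106, M_1 = 95/53, M_2 = 293/212, M_3 = -229/53, M_4 = 1819/106.
On [0, 3], with p_0(t) = a_0 + b_0·t + c_0·t² + d_0·t³: c_0 = M_0/2 = -307/212, d_0 = (M_1 - M_0)/(6h_0) = 497/1908, b_0 = Δ_0 - h_0(2M_0 + M_1)/6 = 0.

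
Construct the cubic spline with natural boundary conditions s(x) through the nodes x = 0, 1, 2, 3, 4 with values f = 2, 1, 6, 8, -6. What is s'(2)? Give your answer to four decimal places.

6.2500

Put σ_i = s'' at the i-th knot. Here h = (1, 1, 1, 1) and Δ = (-1, 5, 2, -14), so the interior equations h_(i-1)·σ_(i-1) + 2(h_(i-1)+h_i)·σ_i + h_i·σ_(i+1) = 6(Δ_i − Δ_(i-1)) read
  1·σ_0 + 4·σ_1 + 1·σ_2 = 6(Δ_1 - Δ_0) = 36
  1·σ_1 + 4·σ_2 + 1·σ_3 = 6(Δ_2 - Δ_1) = -18
  1·σ_2 + 4·σ_3 + 1·σ_4 = 6(Δ_3 - Δ_2) = -96
Natural end conditions: σ_0 = σ_4 = 0.
Solving: σ_0 = 0, σ_1 = 129/14, σ_2 = -6/7, σ_3 = -333/14, σ_4 = 0.
On [2, 3], s'(x) = b_2 + 2c_2·(x - 2) + 3d_2·(x - 2)² with b_2 = Δ_2 - h_2(2σ_2 + σ_3)/6 = 25/4, c_2 = σ_2/2 = -3/7, d_2 = (σ_3 - σ_2)/(6h_2) = -107/28. So s'(2) = 25/4.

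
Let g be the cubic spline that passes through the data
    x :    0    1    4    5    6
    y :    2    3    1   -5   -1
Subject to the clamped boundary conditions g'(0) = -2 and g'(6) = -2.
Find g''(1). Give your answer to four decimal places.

Write M_i for g''(x_i). With h_i = 1, 3, 1, 1 and divided differences Δ_i = 1, -2/3, -6, 4, the continuity of g' gives the tridiagonal system
  1·M_0 + 8·M_1 + 3·M_2 = 6(Δ_1 - Δ_0) = -10
  3·M_1 + 8·M_2 + 1·M_3 = 6(Δ_2 - Δ_1) = -32
  1·M_2 + 4·M_3 + 1·M_4 = 6(Δ_3 - Δ_2) = 60
Clamped end conditions give two more equations: 2h_0·M_0 + h_0·M_1 = 6(Δ_0 - g'(0)) = 18 and h_3·M_3 + 2h_3·M_4 = 6(g'(6) - Δ_3) = -36.
Forward elimination and back-substitution give M_0 = 53/6, M_1 = 1/3, M_2 = -43/6, M_3 = 73/3, M_4 = -181/6.

0.3333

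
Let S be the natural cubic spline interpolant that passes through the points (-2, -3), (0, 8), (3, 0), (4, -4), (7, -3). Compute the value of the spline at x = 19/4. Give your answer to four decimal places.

-5.3192

Let m_i = S''(x_i). Step sizes h_i = 2, 3, 1, 3; slopes of the chords Δ_i = (y_(i+1) - y_i)/h_i = 11/2, -8/3, -4, 1/3.
  2·m_0 + 10·m_1 + 3·m_2 = 6(Δ_1 - Δ_0) = -49
  3·m_1 + 8·m_2 + 1·m_3 = 6(Δ_2 - Δ_1) = -8
  1·m_2 + 8·m_3 + 3·m_4 = 6(Δ_3 - Δ_2) = 26
Natural end conditions: m_0 = m_4 = 0.
Forward elimination and back-substitution give m_0 = 0, m_1 = -313/62, m_2 = 46/93, m_3 = 593/186, m_4 = 0.
On [4, 7], S(x) = -4 - 177/62·(x - 4) + 593/372·(x - 4)² - 593/3348·(x - 4)³.
With (x - 4) = 3/4: S(19/4) = -42213/7936.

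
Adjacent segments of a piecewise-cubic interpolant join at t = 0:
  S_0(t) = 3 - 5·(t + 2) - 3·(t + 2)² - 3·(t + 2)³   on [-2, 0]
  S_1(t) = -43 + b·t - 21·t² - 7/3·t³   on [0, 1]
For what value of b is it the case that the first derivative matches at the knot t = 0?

-53

S_0'(t) = -5 - 6·(t + 2) - 9·(t + 2)², so S_0'(0) = -53. On the right, S_1'(0) = b, so b = -53.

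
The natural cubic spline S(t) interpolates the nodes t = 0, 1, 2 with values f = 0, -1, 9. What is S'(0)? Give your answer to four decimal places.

Put M_i = S'' at the i-th knot. Here h = (1, 1) and Δ = (-1, 10), so the interior equations h_(i-1)·M_(i-1) + 2(h_(i-1)+h_i)·M_i + h_i·M_(i+1) = 6(Δ_i − Δ_(i-1)) read
  1·M_0 + 4·M_1 + 1·M_2 = 6(Δ_1 - Δ_0) = 66
Natural end conditions: M_0 = M_2 = 0.
Solving: M_0 = 0, M_1 = 33/2, M_2 = 0.
On [0, 1], S'(t) = b_0 + 2c_0·t + 3d_0·t² with b_0 = Δ_0 - h_0(2M_0 + M_1)/6 = -15/4, c_0 = M_0/2 = 0, d_0 = (M_1 - M_0)/(6h_0) = 11/4. So S'(0) = -15/4.

-3.7500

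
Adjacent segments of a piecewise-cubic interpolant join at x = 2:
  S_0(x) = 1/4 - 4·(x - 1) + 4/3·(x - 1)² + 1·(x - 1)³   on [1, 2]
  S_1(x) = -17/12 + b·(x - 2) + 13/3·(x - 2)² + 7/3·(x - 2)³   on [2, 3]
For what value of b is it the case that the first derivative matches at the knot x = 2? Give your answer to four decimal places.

S_0'(x) = -4 + 8/3·(x - 1) + 3·(x - 1)², so S_0'(2) = 5/3. On the right, S_1'(2) = b, so b = 5/3.

1.6667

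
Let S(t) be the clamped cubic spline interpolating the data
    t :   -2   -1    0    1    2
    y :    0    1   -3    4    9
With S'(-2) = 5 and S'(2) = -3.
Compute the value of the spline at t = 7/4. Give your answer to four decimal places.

9.0884

With M_i denoting the second derivative at x_i, h_i = 1, 1, 1, 1, and Δ_i = (y_(i+1) − y_i)/h_i = 1, -4, 7, 5:
  1·M_0 + 4·M_1 + 1·M_2 = 6(Δ_1 - Δ_0) = -30
  1·M_1 + 4·M_2 + 1·M_3 = 6(Δ_2 - Δ_1) = 66
  1·M_2 + 4·M_3 + 1·M_4 = 6(Δ_3 - Δ_2) = -12
Clamped end conditions give two more equations: 2h_0·M_0 + h_0·M_1 = 6(Δ_0 - S'(-2)) = -24 and h_3·M_3 + 2h_3·M_4 = 6(S'(2) - Δ_3) = -48.
Forward elimination and back-substitution give M_0 = -185/28, M_1 = -151/14, M_2 = 79/4, M_3 = -31/14, M_4 = -641/28.
On [1, 2], S(t) = 4 + 535/56·(t - 1) - 31/28·(t - 1)² - 193/56·(t - 1)³.
With (t - 1) = 3/4: S(7/4) = 32573/3584.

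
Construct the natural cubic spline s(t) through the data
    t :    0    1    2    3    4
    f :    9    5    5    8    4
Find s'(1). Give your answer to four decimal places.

-2.5357

Write M_i for s''(x_i). With h_i = 1, 1, 1, 1 and divided differences Δ_i = -4, 0, 3, -4, the continuity of s' gives the tridiagonal system
  1·M_0 + 4·M_1 + 1·M_2 = 6(Δ_1 - Δ_0) = 24
  1·M_1 + 4·M_2 + 1·M_3 = 6(Δ_2 - Δ_1) = 18
  1·M_2 + 4·M_3 + 1·M_4 = 6(Δ_3 - Δ_2) = -42
Natural end conditions: M_0 = M_4 = 0.
Forward elimination and back-substitution give M_0 = 0, M_1 = 123/28, M_2 = 45/7, M_3 = -339/28, M_4 = 0.
On [1, 2], s'(t) = b_1 + 2c_1·(t - 1) + 3d_1·(t - 1)² with b_1 = Δ_1 - h_1(2M_1 + M_2)/6 = -71/28, c_1 = M_1/2 = 123/56, d_1 = (M_2 - M_1)/(6h_1) = 19/56. So s'(1) = -71/28.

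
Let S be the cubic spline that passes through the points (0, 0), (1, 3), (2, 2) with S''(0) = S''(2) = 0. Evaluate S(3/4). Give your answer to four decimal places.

Write m_i for S''(x_i). With h_i = 1, 1 and divided differences Δ_i = 3, -1, the continuity of S' gives the tridiagonal system
  1·m_0 + 4·m_1 + 1·m_2 = 6(Δ_1 - Δ_0) = -24
Natural end conditions: m_0 = m_2 = 0.
Forward elimination and back-substitution give m_0 = 0, m_1 = -6, m_2 = 0.
On [0, 1], S(x) = 0 + 4·x + 0·x² - 1·x³.
With x = 3/4: S(3/4) = 165/64.

2.5781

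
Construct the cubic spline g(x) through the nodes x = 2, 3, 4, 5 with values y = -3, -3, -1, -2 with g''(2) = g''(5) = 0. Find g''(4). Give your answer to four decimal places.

-5.6000

With M_i denoting the second derivative at x_i, h_i = 1, 1, 1, and Δ_i = (y_(i+1) − y_i)/h_i = 0, 2, -1:
  1·M_0 + 4·M_1 + 1·M_2 = 6(Δ_1 - Δ_0) = 12
  1·M_1 + 4·M_2 + 1·M_3 = 6(Δ_2 - Δ_1) = -18
Natural end conditions: M_0 = M_3 = 0.
Hence M_0 = 0, M_1 = 22/5, M_2 = -28/5, M_3 = 0.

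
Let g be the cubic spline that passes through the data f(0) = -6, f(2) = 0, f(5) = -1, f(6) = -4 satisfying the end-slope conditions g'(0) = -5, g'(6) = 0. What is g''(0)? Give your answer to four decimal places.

Write M_i for g''(x_i). With h_i = 2, 3, 1 and divided differences Δ_i = 3, -1/3, -3, the continuity of g' gives the tridiagonal system
  2·M_0 + 10·M_1 + 3·M_2 = 6(Δ_1 - Δ_0) = -20
  3·M_1 + 8·M_2 + 1·M_3 = 6(Δ_2 - Δ_1) = -16
Clamped end conditions give two more equations: 2h_0·M_0 + h_0·M_1 = 6(Δ_0 - g'(0)) = 48 and h_2·M_2 + 2h_2·M_3 = 6(g'(6) - Δ_2) = 18.
Solving: M_0 = 553/39, M_1 = -170/39, M_2 = -62/39, M_3 = 382/39.

14.1795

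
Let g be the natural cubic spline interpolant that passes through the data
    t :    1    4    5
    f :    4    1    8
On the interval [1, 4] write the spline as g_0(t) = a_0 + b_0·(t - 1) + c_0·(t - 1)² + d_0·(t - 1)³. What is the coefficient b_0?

Let m_i = g''(x_i). Step sizes h_i = 3, 1; slopes of the chords Δ_i = (y_(i+1) - y_i)/h_i = -1, 7.
  3·m_0 + 8·m_1 + 1·m_2 = 6(Δ_1 - Δ_0) = 48
Natural end conditions: m_0 = m_2 = 0.
Solving: m_0 = 0, m_1 = 6, m_2 = 0.
On [1, 4], with g_0(t) = a_0 + b_0·(t - 1) + c_0·(t - 1)² + d_0·(t - 1)³: c_0 = m_0/2 = 0, d_0 = (m_1 - m_0)/(6h_0) = 1/3, b_0 = Δ_0 - h_0(2m_0 + m_1)/6 = -4.

-4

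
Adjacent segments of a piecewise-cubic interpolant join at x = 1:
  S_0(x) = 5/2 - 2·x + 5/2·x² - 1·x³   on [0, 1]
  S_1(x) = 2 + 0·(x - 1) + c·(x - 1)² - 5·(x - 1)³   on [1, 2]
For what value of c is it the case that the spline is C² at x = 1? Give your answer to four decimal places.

S_0''(x) = 5 - 6·x, so S_0''(1) = -1. On the right, S_1''(1) = 2c, so c = -1/2.

-0.5000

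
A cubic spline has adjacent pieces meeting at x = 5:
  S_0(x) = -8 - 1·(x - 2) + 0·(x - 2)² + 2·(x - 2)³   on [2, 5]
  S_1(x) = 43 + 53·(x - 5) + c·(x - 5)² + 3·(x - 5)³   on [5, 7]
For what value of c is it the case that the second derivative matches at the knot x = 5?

18

S_0''(x) = 0 + 12·(x - 2), so S_0''(5) = 36. On the right, S_1''(5) = 2c, so c = 18.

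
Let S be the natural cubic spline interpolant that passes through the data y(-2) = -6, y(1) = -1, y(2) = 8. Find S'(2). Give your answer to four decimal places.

Let M_i = S''(x_i). Step sizes h_i = 3, 1; slopes of the chords Δ_i = (y_(i+1) - y_i)/h_i = 5/3, 9.
  3·M_0 + 8·M_1 + 1·M_2 = 6(Δ_1 - Δ_0) = 44
Natural end conditions: M_0 = M_2 = 0.
Forward elimination and back-substitution give M_0 = 0, M_1 = 11/2, M_2 = 0.
On [1, 2], S'(x) = b_1 + 2c_1·(x - 1) + 3d_1·(x - 1)² with b_1 = Δ_1 - h_1(2M_1 + M_2)/6 = 43/6, c_1 = M_1/2 = 11/4, d_1 = (M_2 - M_1)/(6h_1) = -11/12. So S'(2) = 119/12.

9.9167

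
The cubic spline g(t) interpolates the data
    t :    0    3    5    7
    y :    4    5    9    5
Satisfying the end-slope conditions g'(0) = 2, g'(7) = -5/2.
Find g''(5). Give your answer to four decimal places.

Write m_i for g''(x_i). With h_i = 3, 2, 2 and divided differences Δ_i = 1/3, 2, -2, the continuity of g' gives the tridiagonal system
  3·m_0 + 10·m_1 + 2·m_2 = 6(Δ_1 - Δ_0) = 10
  2·m_1 + 8·m_2 + 2·m_3 = 6(Δ_2 - Δ_1) = -24
Clamped end conditions give two more equations: 2h_0·m_0 + h_0·m_1 = 6(Δ_0 - g'(0)) = -10 and h_2·m_2 + 2h_2·m_3 = 6(g'(7) - Δ_2) = -3.
Forward elimination and back-substitution give m_0 = -335/111, m_1 = 100/37, m_2 = -295/74, m_3 = 46/37.

-3.9865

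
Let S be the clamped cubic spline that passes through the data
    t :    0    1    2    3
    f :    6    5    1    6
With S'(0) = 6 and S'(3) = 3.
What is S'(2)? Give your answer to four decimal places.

Write M_i for S''(x_i). With h_i = 1, 1, 1 and divided differences Δ_i = -1, -4, 5, the continuity of S' gives the tridiagonal system
  1·M_0 + 4·M_1 + 1·M_2 = 6(Δ_1 - Δ_0) = -18
  1·M_1 + 4·M_2 + 1·M_3 = 6(Δ_2 - Δ_1) = 54
Clamped end conditions give two more equations: 2h_0·M_0 + h_0·M_1 = 6(Δ_0 - S'(0)) = -42 and h_2·M_2 + 2h_2·M_3 = 6(S'(3) - Δ_2) = -12.
Forward elimination and back-substitution give M_0 = -94/5, M_1 = -22/5, M_2 = 92/5, M_3 = -76/5.
On [2, 3], S'(t) = b_2 + 2c_2·(t - 2) + 3d_2·(t - 2)² with b_2 = Δ_2 - h_2(2M_2 + M_3)/6 = 7/5, c_2 = M_2/2 = 46/5, d_2 = (M_3 - M_2)/(6h_2) = -28/5. So S'(2) = 7/5.

1.4000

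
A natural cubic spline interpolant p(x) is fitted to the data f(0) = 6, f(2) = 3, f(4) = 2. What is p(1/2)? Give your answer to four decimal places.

With σ_i denoting the second derivative at x_i, h_i = 2, 2, and Δ_i = (y_(i+1) − y_i)/h_i = -3/2, -1/2:
  2·σ_0 + 8·σ_1 + 2·σ_2 = 6(Δ_1 - Δ_0) = 6
Natural end conditions: σ_0 = σ_2 = 0.
Forward elimination and back-substitution give σ_0 = 0, σ_1 = 3/4, σ_2 = 0.
On [0, 2], p(x) = 6 - 7/4·x + 0·x² + 1/16·x³.
With x = 1/2: p(1/2) = 657/128.

5.1328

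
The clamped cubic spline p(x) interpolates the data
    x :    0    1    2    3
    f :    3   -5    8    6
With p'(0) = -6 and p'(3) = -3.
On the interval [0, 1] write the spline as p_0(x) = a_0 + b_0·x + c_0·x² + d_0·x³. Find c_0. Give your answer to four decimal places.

-15.2000

Put m_i = p'' at the i-th knot. Here h = (1, 1, 1) and Δ = (-8, 13, -2), so the interior equations h_(i-1)·m_(i-1) + 2(h_(i-1)+h_i)·m_i + h_i·m_(i+1) = 6(Δ_i − Δ_(i-1)) read
  1·m_0 + 4·m_1 + 1·m_2 = 6(Δ_1 - Δ_0) = 126
  1·m_1 + 4·m_2 + 1·m_3 = 6(Δ_2 - Δ_1) = -90
Clamped end conditions give two more equations: 2h_0·m_0 + h_0·m_1 = 6(Δ_0 - p'(0)) = -12 and h_2·m_2 + 2h_2·m_3 = 6(p'(3) - Δ_2) = -6.
Forward elimination and back-substitution give m_0 = -152/5, m_1 = 244/5, m_2 = -194/5, m_3 = 82/5.
On [0, 1], with p_0(x) = a_0 + b_0·x + c_0·x² + d_0·x³: c_0 = m_0/2 = -76/5, d_0 = (m_1 - m_0)/(6h_0) = 66/5, b_0 = Δ_0 - h_0(2m_0 + m_1)/6 = -6.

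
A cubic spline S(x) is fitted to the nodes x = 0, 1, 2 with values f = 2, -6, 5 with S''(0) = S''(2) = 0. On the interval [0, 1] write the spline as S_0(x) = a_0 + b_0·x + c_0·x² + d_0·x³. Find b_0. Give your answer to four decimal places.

Put σ_i = S'' at the i-th knot. Here h = (1, 1) and Δ = (-8, 11), so the interior equations h_(i-1)·σ_(i-1) + 2(h_(i-1)+h_i)·σ_i + h_i·σ_(i+1) = 6(Δ_i − Δ_(i-1)) read
  1·σ_0 + 4·σ_1 + 1·σ_2 = 6(Δ_1 - Δ_0) = 114
Natural end conditions: σ_0 = σ_2 = 0.
Hence σ_0 = 0, σ_1 = 57/2, σ_2 = 0.
On [0, 1], with S_0(x) = a_0 + b_0·x + c_0·x² + d_0·x³: c_0 = σ_0/2 = 0, d_0 = (σ_1 - σ_0)/(6h_0) = 19/4, b_0 = Δ_0 - h_0(2σ_0 + σ_1)/6 = -51/4.

-12.7500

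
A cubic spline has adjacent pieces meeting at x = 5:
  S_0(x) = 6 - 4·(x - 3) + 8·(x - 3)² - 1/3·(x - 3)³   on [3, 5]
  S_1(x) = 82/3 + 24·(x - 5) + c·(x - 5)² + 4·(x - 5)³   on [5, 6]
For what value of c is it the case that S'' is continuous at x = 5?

S_0''(x) = 16 - 2·(x - 3), so S_0''(5) = 12. On the right, S_1''(5) = 2c, so c = 6.

6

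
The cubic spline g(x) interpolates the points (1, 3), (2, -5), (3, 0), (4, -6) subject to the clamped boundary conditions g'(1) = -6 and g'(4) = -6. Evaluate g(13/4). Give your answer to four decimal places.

Write M_i for g''(x_i). With h_i = 1, 1, 1 and divided differences Δ_i = -8, 5, -6, the continuity of g' gives the tridiagonal system
  1·M_0 + 4·M_1 + 1·M_2 = 6(Δ_1 - Δ_0) = 78
  1·M_1 + 4·M_2 + 1·M_3 = 6(Δ_2 - Δ_1) = -66
Clamped end conditions give two more equations: 2h_0·M_0 + h_0·M_1 = 6(Δ_0 - g'(1)) = -12 and h_2·M_2 + 2h_2·M_3 = 6(g'(4) - Δ_2) = 0.
Hence M_0 = -22, M_1 = 32, M_2 = -28, M_3 = 14.
On [3, 4], g(x) = 0 + 1·(x - 3) - 14·(x - 3)² + 7·(x - 3)³.
With (x - 3) = 1/4: g(13/4) = -33/64.

-0.5156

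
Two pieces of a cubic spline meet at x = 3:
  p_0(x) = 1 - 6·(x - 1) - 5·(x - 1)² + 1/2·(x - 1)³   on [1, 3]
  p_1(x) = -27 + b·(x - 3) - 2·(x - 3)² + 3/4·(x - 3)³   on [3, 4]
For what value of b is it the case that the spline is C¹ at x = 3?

p_0'(x) = -6 - 10·(x - 1) + 3/2·(x - 1)², so p_0'(3) = -20. On the right, p_1'(3) = b, so b = -20.

-20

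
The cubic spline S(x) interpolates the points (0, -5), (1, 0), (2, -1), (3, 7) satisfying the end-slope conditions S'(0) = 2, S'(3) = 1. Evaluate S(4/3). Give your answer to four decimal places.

Write M_i for S''(x_i). With h_i = 1, 1, 1 and divided differences Δ_i = 5, -1, 8, the continuity of S' gives the tridiagonal system
  1·M_0 + 4·M_1 + 1·M_2 = 6(Δ_1 - Δ_0) = -36
  1·M_1 + 4·M_2 + 1·M_3 = 6(Δ_2 - Δ_1) = 54
Clamped end conditions give two more equations: 2h_0·M_0 + h_0·M_1 = 6(Δ_0 - S'(0)) = 18 and h_2·M_2 + 2h_2·M_3 = 6(S'(3) - Δ_2) = -42.
Solving the tridiagonal system: M_0 = 58/3, M_1 = -62/3, M_2 = 82/3, M_3 = -104/3.
On [1, 2], S(x) = 0 + 4/3·(x - 1) - 31/3·(x - 1)² + 8·(x - 1)³.
With (x - 1) = 1/3: S(4/3) = -11/27.

-0.4074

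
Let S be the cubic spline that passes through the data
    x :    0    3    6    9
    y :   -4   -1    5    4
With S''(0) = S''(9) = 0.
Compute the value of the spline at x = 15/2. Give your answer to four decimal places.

5.2750

With m_i denoting the second derivative at x_i, h_i = 3, 3, 3, and Δ_i = (y_(i+1) − y_i)/h_i = 1, 2, -1/3:
  3·m_0 + 12·m_1 + 3·m_2 = 6(Δ_1 - Δ_0) = 6
  3·m_1 + 12·m_2 + 3·m_3 = 6(Δ_2 - Δ_1) = -14
Natural end conditions: m_0 = m_3 = 0.
Solving the tridiagonal system: m_0 = 0, m_1 = 38/45, m_2 = -62/45, m_3 = 0.
On [6, 9], S(x) = 5 + 47/45·(x - 6) - 31/45·(x - 6)² + 31/405·(x - 6)³.
With (x - 6) = 3/2: S(15/2) = 211/40.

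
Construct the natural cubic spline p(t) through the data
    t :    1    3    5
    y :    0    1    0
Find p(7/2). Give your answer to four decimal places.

0.9141

Write m_i for p''(x_i). With h_i = 2, 2 and divided differences Δ_i = 1/2, -1/2, the continuity of p' gives the tridiagonal system
  2·m_0 + 8·m_1 + 2·m_2 = 6(Δ_1 - Δ_0) = -6
Natural end conditions: m_0 = m_2 = 0.
Hence m_0 = 0, m_1 = -3/4, m_2 = 0.
On [3, 5], p(t) = 1 + 0·(t - 3) - 3/8·(t - 3)² + 1/16·(t - 3)³.
With (t - 3) = 1/2: p(7/2) = 117/128.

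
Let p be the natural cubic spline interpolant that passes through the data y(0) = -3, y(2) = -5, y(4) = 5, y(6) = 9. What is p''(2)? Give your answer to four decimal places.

Let M_i = p''(x_i). Step sizes h_i = 2, 2, 2; slopes of the chords Δ_i = (y_(i+1) - y_i)/h_i = -1, 5, 2.
  2·M_0 + 8·M_1 + 2·M_2 = 6(Δ_1 - Δ_0) = 36
  2·M_1 + 8·M_2 + 2·M_3 = 6(Δ_2 - Δ_1) = -18
Natural end conditions: M_0 = M_3 = 0.
Solving the tridiagonal system: M_0 = 0, M_1 = 27/5, M_2 = -18/5, M_3 = 0.

5.4000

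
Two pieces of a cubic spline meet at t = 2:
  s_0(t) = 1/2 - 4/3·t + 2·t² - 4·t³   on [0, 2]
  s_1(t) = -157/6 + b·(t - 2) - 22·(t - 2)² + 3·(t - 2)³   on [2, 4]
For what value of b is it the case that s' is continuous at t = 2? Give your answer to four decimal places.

s_0'(t) = -4/3 + 4·t - 12·t², so s_0'(2) = -124/3. On the right, s_1'(2) = b, so b = -124/3.

-41.3333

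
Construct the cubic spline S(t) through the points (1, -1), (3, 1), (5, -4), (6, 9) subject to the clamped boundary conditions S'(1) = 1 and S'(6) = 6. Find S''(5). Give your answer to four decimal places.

Put m_i = S'' at the i-th knot. Here h = (2, 2, 1) and Δ = (1, -5/2, 13), so the interior equations h_(i-1)·m_(i-1) + 2(h_(i-1)+h_i)·m_i + h_i·m_(i+1) = 6(Δ_i − Δ_(i-1)) read
  2·m_0 + 8·m_1 + 2·m_2 = 6(Δ_1 - Δ_0) = -21
  2·m_1 + 6·m_2 + 1·m_3 = 6(Δ_2 - Δ_1) = 93
Clamped end conditions give two more equations: 2h_0·m_0 + h_0·m_1 = 6(Δ_0 - S'(1)) = 0 and h_2·m_2 + 2h_2·m_3 = 6(S'(6) - Δ_2) = -42.
Hence m_0 = 229/46, m_1 = -229/23, m_2 = 560/23, m_3 = -763/23.

24.3478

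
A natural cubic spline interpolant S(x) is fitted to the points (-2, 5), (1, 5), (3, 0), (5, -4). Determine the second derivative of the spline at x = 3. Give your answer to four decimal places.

Write m_i for S''(x_i). With h_i = 3, 2, 2 and divided differences Δ_i = 0, -5/2, -2, the continuity of S' gives the tridiagonal system
  3·m_0 + 10·m_1 + 2·m_2 = 6(Δ_1 - Δ_0) = -15
  2·m_1 + 8·m_2 + 2·m_3 = 6(Δ_2 - Δ_1) = 3
Natural end conditions: m_0 = m_3 = 0.
Hence m_0 = 0, m_1 = -63/38, m_2 = 15/19, m_3 = 0.

0.7895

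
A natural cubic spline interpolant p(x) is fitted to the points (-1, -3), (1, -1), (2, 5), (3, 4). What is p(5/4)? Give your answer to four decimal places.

0.5938

Write m_i for p''(x_i). With h_i = 2, 1, 1 and divided differences Δ_i = 1, 6, -1, the continuity of p' gives the tridiagonal system
  2·m_0 + 6·m_1 + 1·m_2 = 6(Δ_1 - Δ_0) = 30
  1·m_1 + 4·m_2 + 1·m_3 = 6(Δ_2 - Δ_1) = -42
Natural end conditions: m_0 = m_3 = 0.
Forward elimination and back-substitution give m_0 = 0, m_1 = 162/23, m_2 = -282/23, m_3 = 0.
On [1, 2], p(x) = -1 + 131/23·(x - 1) + 81/23·(x - 1)² - 74/23·(x - 1)³.
With (x - 1) = 1/4: p(5/4) = 19/32.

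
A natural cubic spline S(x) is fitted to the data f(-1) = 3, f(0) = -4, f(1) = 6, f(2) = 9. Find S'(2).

0

Write M_i for S''(x_i). With h_i = 1, 1, 1 and divided differences Δ_i = -7, 10, 3, the continuity of S' gives the tridiagonal system
  1·M_0 + 4·M_1 + 1·M_2 = 6(Δ_1 - Δ_0) = 102
  1·M_1 + 4·M_2 + 1·M_3 = 6(Δ_2 - Δ_1) = -42
Natural end conditions: M_0 = M_3 = 0.
Hence M_0 = 0, M_1 = 30, M_2 = -18, M_3 = 0.
On [1, 2], S'(x) = b_2 + 2c_2·(x - 1) + 3d_2·(x - 1)² with b_2 = Δ_2 - h_2(2M_2 + M_3)/6 = 9, c_2 = M_2/2 = -9, d_2 = (M_3 - M_2)/(6h_2) = 3. So S'(2) = 0.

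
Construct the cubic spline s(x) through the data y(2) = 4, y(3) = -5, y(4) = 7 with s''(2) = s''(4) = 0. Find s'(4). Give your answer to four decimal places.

17.2500

Let M_i = s''(x_i). Step sizes h_i = 1, 1; slopes of the chords Δ_i = (y_(i+1) - y_i)/h_i = -9, 12.
  1·M_0 + 4·M_1 + 1·M_2 = 6(Δ_1 - Δ_0) = 126
Natural end conditions: M_0 = M_2 = 0.
Hence M_0 = 0, M_1 = 63/2, M_2 = 0.
On [3, 4], s'(x) = b_1 + 2c_1·(x - 3) + 3d_1·(x - 3)² with b_1 = Δ_1 - h_1(2M_1 + M_2)/6 = 3/2, c_1 = M_1/2 = 63/4, d_1 = (M_2 - M_1)/(6h_1) = -21/4. So s'(4) = 69/4.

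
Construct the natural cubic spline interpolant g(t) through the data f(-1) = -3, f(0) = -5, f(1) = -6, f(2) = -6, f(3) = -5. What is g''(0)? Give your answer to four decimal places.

With σ_i denoting the second derivative at x_i, h_i = 1, 1, 1, 1, and Δ_i = (y_(i+1) − y_i)/h_i = -2, -1, 0, 1:
  1·σ_0 + 4·σ_1 + 1·σ_2 = 6(Δ_1 - Δ_0) = 6
  1·σ_1 + 4·σ_2 + 1·σ_3 = 6(Δ_2 - Δ_1) = 6
  1·σ_2 + 4·σ_3 + 1·σ_4 = 6(Δ_3 - Δ_2) = 6
Natural end conditions: σ_0 = σ_4 = 0.
Solving: σ_0 = 0, σ_1 = 9/7, σ_2 = 6/7, σ_3 = 9/7, σ_4 = 0.

1.2857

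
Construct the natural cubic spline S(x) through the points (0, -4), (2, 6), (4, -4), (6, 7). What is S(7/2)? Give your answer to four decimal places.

With m_i denoting the second derivative at x_i, h_i = 2, 2, 2, and Δ_i = (y_(i+1) − y_i)/h_i = 5, -5, 11/2:
  2·m_0 + 8·m_1 + 2·m_2 = 6(Δ_1 - Δ_0) = -60
  2·m_1 + 8·m_2 + 2·m_3 = 6(Δ_2 - Δ_1) = 63
Natural end conditions: m_0 = m_3 = 0.
Solving: m_0 = 0, m_1 = -101/10, m_2 = 52/5, m_3 = 0.
On [2, 4], S(x) = 6 - 26/15·(x - 2) - 101/20·(x - 2)² + 41/24·(x - 2)³.
With (x - 2) = 3/2: S(7/2) = -703/320.

-2.1969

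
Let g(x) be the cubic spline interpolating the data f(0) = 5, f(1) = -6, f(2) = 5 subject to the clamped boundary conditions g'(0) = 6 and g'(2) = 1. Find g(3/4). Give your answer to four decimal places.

-3.7539

With M_i denoting the second derivative at x_i, h_i = 1, 1, and Δ_i = (y_(i+1) − y_i)/h_i = -11, 11:
  1·M_0 + 4·M_1 + 1·M_2 = 6(Δ_1 - Δ_0) = 132
Clamped end conditions give two more equations: 2h_0·M_0 + h_0·M_1 = 6(Δ_0 - g'(0)) = -102 and h_1·M_1 + 2h_1·M_2 = 6(g'(2) - Δ_1) = -60.
Forward elimination and back-substitution give M_0 = -173/2, M_1 = 71, M_2 = -131/2.
On [0, 1], g(x) = 5 + 6·x - 173/4·x² + 105/4·x³.
With x = 3/4: g(3/4) = -961/256.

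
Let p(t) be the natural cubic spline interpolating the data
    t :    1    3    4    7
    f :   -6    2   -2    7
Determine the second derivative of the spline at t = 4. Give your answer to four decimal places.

6.3830

Let M_i = p''(x_i). Step sizes h_i = 2, 1, 3; slopes of the chords Δ_i = (y_(i+1) - y_i)/h_i = 4, -4, 3.
  2·M_0 + 6·M_1 + 1·M_2 = 6(Δ_1 - Δ_0) = -48
  1·M_1 + 8·M_2 + 3·M_3 = 6(Δ_2 - Δ_1) = 42
Natural end conditions: M_0 = M_3 = 0.
Hence M_0 = 0, M_1 = -426/47, M_2 = 300/47, M_3 = 0.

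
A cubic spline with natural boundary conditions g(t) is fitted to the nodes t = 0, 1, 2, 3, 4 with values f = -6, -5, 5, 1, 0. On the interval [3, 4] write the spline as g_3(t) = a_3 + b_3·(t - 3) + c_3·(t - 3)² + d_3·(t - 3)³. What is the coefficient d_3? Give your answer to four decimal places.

Let σ_i = g''(x_i). Step sizes h_i = 1, 1, 1, 1; slopes of the chords Δ_i = (y_(i+1) - y_i)/h_i = 1, 10, -4, -1.
  1·σ_0 + 4·σ_1 + 1·σ_2 = 6(Δ_1 - Δ_0) = 54
  1·σ_1 + 4·σ_2 + 1·σ_3 = 6(Δ_2 - Δ_1) = -84
  1·σ_2 + 4·σ_3 + 1·σ_4 = 6(Δ_3 - Δ_2) = 18
Natural end conditions: σ_0 = σ_4 = 0.
Solving: σ_0 = 0, σ_1 = 291/14, σ_2 = -204/7, σ_3 = 165/14, σ_4 = 0.
On [3, 4], with g_3(t) = a_3 + b_3·(t - 3) + c_3·(t - 3)² + d_3·(t - 3)³: c_3 = σ_3/2 = 165/28, d_3 = (σ_4 - σ_3)/(6h_3) = -55/28, b_3 = Δ_3 - h_3(2σ_3 + σ_4)/6 = -69/14.

-1.9643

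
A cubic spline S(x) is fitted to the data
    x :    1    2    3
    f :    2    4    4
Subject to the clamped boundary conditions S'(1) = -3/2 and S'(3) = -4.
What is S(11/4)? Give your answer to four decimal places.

Write m_i for S''(x_i). With h_i = 1, 1 and divided differences Δ_i = 2, 0, the continuity of S' gives the tridiagonal system
  1·m_0 + 4·m_1 + 1·m_2 = 6(Δ_1 - Δ_0) = -12
Clamped end conditions give two more equations: 2h_0·m_0 + h_0·m_1 = 6(Δ_0 - S'(1)) = 21 and h_1·m_1 + 2h_1·m_2 = 6(S'(3) - Δ_1) = -24.
Hence m_0 = 49/4, m_1 = -7/2, m_2 = -41/4.
On [2, 3], S(x) = 4 + 23/8·(x - 2) - 7/4·(x - 2)² - 9/8·(x - 2)³.
With (x - 2) = 3/4: S(11/4) = 2405/512.

4.6973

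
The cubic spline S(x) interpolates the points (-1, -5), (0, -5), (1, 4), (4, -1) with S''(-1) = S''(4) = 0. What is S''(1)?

-10

Put M_i = S'' at the i-th knot. Here h = (1, 1, 3) and Δ = (0, 9, -5/3), so the interior equations h_(i-1)·M_(i-1) + 2(h_(i-1)+h_i)·M_i + h_i·M_(i+1) = 6(Δ_i − Δ_(i-1)) read
  1·M_0 + 4·M_1 + 1·M_2 = 6(Δ_1 - Δ_0) = 54
  1·M_1 + 8·M_2 + 3·M_3 = 6(Δ_2 - Δ_1) = -64
Natural end conditions: M_0 = M_3 = 0.
Hence M_0 = 0, M_1 = 16, M_2 = -10, M_3 = 0.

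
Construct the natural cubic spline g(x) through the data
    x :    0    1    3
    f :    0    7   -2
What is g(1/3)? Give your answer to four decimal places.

2.9012

Put σ_i = g'' at the i-th knot. Here h = (1, 2) and Δ = (7, -9/2), so the interior equations h_(i-1)·σ_(i-1) + 2(h_(i-1)+h_i)·σ_i + h_i·σ_(i+1) = 6(Δ_i − Δ_(i-1)) read
  1·σ_0 + 6·σ_1 + 2·σ_2 = 6(Δ_1 - Δ_0) = -69
Natural end conditions: σ_0 = σ_2 = 0.
Solving the tridiagonal system: σ_0 = 0, σ_1 = -23/2, σ_2 = 0.
On [0, 1], g(x) = 0 + 107/12·x + 0·x² - 23/12·x³.
With x = 1/3: g(1/3) = 235/81.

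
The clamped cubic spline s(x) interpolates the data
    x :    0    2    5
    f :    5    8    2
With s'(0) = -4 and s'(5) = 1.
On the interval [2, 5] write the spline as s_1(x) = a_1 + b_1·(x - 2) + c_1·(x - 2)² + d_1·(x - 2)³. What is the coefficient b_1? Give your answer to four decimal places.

Write M_i for s''(x_i). With h_i = 2, 3 and divided differences Δ_i = 3/2, -2, the continuity of s' gives the tridiagonal system
  2·M_0 + 10·M_1 + 3·M_2 = 6(Δ_1 - Δ_0) = -21
Clamped end conditions give two more equations: 2h_0·M_0 + h_0·M_1 = 6(Δ_0 - s'(0)) = 33 and h_1·M_1 + 2h_1·M_2 = 6(s'(5) - Δ_1) = 18.
Solving the tridiagonal system: M_0 = 227/20, M_1 = -31/5, M_2 = 61/10.
On [2, 5], with s_1(x) = a_1 + b_1·(x - 2) + c_1·(x - 2)² + d_1·(x - 2)³: c_1 = M_1/2 = -31/10, d_1 = (M_2 - M_1)/(6h_1) = 41/60, b_1 = Δ_1 - h_1(2M_1 + M_2)/6 = 23/20.

1.1500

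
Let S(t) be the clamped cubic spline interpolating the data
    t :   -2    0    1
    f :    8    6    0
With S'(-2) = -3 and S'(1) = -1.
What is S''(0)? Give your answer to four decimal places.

Let M_i = S''(x_i). Step sizes h_i = 2, 1; slopes of the chords Δ_i = (y_(i+1) - y_i)/h_i = -1, -6.
  2·M_0 + 6·M_1 + 1·M_2 = 6(Δ_1 - Δ_0) = -30
Clamped end conditions give two more equations: 2h_0·M_0 + h_0·M_1 = 6(Δ_0 - S'(-2)) = 12 and h_1·M_1 + 2h_1·M_2 = 6(S'(1) - Δ_1) = 30.
Solving the tridiagonal system: M_0 = 26/3, M_1 = -34/3, M_2 = 62/3.

-11.3333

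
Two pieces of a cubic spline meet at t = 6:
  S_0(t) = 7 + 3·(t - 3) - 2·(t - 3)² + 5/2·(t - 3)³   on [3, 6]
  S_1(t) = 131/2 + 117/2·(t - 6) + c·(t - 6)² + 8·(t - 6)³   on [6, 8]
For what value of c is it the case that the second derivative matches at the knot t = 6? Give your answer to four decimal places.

20.5000

S_0''(t) = -4 + 15·(t - 3), so S_0''(6) = 41. On the right, S_1''(6) = 2c, so c = 41/2.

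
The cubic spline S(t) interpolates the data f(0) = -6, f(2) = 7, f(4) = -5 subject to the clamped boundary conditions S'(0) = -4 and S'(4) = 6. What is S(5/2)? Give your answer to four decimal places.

With σ_i denoting the second derivative at x_i, h_i = 2, 2, and Δ_i = (y_(i+1) − y_i)/h_i = 13/2, -6:
  2·σ_0 + 8·σ_1 + 2·σ_2 = 6(Δ_1 - Δ_0) = -75
Clamped end conditions give two more equations: 2h_0·σ_0 + h_0·σ_1 = 6(Δ_0 - S'(0)) = 63 and h_1·σ_1 + 2h_1·σ_2 = 6(S'(4) - Δ_1) = 72.
Solving: σ_0 = 221/8, σ_1 = -95/4, σ_2 = 239/8.
On [2, 4], S(t) = 7 - 1/8·(t - 2) - 95/8·(t - 2)² + 143/32·(t - 2)³.
With (t - 2) = 1/2: S(5/2) = 1159/256.

4.5273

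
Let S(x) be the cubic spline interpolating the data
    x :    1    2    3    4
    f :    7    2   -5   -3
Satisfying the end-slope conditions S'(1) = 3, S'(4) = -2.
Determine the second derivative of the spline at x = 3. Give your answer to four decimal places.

Let m_i = S''(x_i). Step sizes h_i = 1, 1, 1; slopes of the chords Δ_i = (y_(i+1) - y_i)/h_i = -5, -7, 2.
  1·m_0 + 4·m_1 + 1·m_2 = 6(Δ_1 - Δ_0) = -12
  1·m_1 + 4·m_2 + 1·m_3 = 6(Δ_2 - Δ_1) = 54
Clamped end conditions give two more equations: 2h_0·m_0 + h_0·m_1 = 6(Δ_0 - S'(1)) = -48 and h_2·m_2 + 2h_2·m_3 = 6(S'(4) - Δ_2) = -24.
Solving: m_0 = -344/15, m_1 = -32/15, m_2 = 292/15, m_3 = -326/15.

19.4667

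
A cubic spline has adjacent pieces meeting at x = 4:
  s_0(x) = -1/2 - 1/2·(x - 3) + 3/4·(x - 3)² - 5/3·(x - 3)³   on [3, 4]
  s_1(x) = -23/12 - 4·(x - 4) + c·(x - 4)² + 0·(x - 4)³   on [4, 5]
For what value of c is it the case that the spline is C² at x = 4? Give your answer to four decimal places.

-4.2500

s_0''(x) = 3/2 - 10·(x - 3), so s_0''(4) = -17/2. On the right, s_1''(4) = 2c, so c = -17/4.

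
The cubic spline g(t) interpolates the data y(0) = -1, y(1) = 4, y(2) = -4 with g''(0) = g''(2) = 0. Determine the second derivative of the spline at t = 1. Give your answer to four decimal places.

Put m_i = g'' at the i-th knot. Here h = (1, 1) and Δ = (5, -8), so the interior equations h_(i-1)·m_(i-1) + 2(h_(i-1)+h_i)·m_i + h_i·m_(i+1) = 6(Δ_i − Δ_(i-1)) read
  1·m_0 + 4·m_1 + 1·m_2 = 6(Δ_1 - Δ_0) = -78
Natural end conditions: m_0 = m_2 = 0.
Solving: m_0 = 0, m_1 = -39/2, m_2 = 0.

-19.5000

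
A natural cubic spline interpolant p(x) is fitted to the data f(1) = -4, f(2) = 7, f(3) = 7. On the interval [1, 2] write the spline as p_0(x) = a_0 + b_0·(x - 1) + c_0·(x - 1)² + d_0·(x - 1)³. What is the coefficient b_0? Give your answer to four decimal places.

Let m_i = p''(x_i). Step sizes h_i = 1, 1; slopes of the chords Δ_i = (y_(i+1) - y_i)/h_i = 11, 0.
  1·m_0 + 4·m_1 + 1·m_2 = 6(Δ_1 - Δ_0) = -66
Natural end conditions: m_0 = m_2 = 0.
Solving: m_0 = 0, m_1 = -33/2, m_2 = 0.
On [1, 2], with p_0(x) = a_0 + b_0·(x - 1) + c_0·(x - 1)² + d_0·(x - 1)³: c_0 = m_0/2 = 0, d_0 = (m_1 - m_0)/(6h_0) = -11/4, b_0 = Δ_0 - h_0(2m_0 + m_1)/6 = 55/4.

13.7500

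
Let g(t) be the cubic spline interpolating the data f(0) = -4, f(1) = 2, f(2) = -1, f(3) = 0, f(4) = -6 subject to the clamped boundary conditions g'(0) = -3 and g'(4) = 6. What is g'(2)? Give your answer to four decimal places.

With M_i denoting the second derivative at x_i, h_i = 1, 1, 1, 1, and Δ_i = (y_(i+1) − y_i)/h_i = 6, -3, 1, -6:
  1·M_0 + 4·M_1 + 1·M_2 = 6(Δ_1 - Δ_0) = -54
  1·M_1 + 4·M_2 + 1·M_3 = 6(Δ_2 - Δ_1) = 24
  1·M_2 + 4·M_3 + 1·M_4 = 6(Δ_3 - Δ_2) = -42
Clamped end conditions give two more equations: 2h_0·M_0 + h_0·M_1 = 6(Δ_0 - g'(0)) = 54 and h_3·M_3 + 2h_3·M_4 = 6(g'(4) - Δ_3) = 72.
Solving the tridiagonal system: M_0 = 1161/28, M_1 = -405/14, M_2 = 81/4, M_3 = -393/14, M_4 = 1401/28.
On [2, 3], g'(t) = b_2 + 2c_2·(t - 2) + 3d_2·(t - 2)² with b_2 = Δ_2 - h_2(2M_2 + M_3)/6 = -15/14, c_2 = M_2/2 = 81/8, d_2 = (M_3 - M_2)/(6h_2) = -451/56. So g'(2) = -15/14.

-1.0714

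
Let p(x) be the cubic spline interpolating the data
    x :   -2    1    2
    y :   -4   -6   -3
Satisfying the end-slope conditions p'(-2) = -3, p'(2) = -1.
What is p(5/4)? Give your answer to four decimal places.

-4.9395

Write M_i for p''(x_i). With h_i = 3, 1 and divided differences Δ_i = -2/3, 3, the continuity of p' gives the tridiagonal system
  3·M_0 + 8·M_1 + 1·M_2 = 6(Δ_1 - Δ_0) = 22
Clamped end conditions give two more equations: 2h_0·M_0 + h_0·M_1 = 6(Δ_0 - p'(-2)) = 14 and h_1·M_1 + 2h_1·M_2 = 6(p'(2) - Δ_1) = -24.
Forward elimination and back-substitution give M_0 = 1/12, M_1 = 9/2, M_2 = -57/4.
On [1, 2], p(x) = -6 + 31/8·(x - 1) + 9/4·(x - 1)² - 25/8·(x - 1)³.
With (x - 1) = 1/4: p(5/4) = -2529/512.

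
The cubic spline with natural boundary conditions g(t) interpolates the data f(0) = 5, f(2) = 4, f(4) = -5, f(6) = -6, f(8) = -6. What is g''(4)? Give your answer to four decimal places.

Write σ_i for g''(x_i). With h_i = 2, 2, 2, 2 and divided differences Δ_i = -1/2, -9/2, -1/2, 0, the continuity of g' gives the tridiagonal system
  2·σ_0 + 8·σ_1 + 2·σ_2 = 6(Δ_1 - Δ_0) = -24
  2·σ_1 + 8·σ_2 + 2·σ_3 = 6(Δ_2 - Δ_1) = 24
  2·σ_2 + 8·σ_3 + 2·σ_4 = 6(Δ_3 - Δ_2) = 3
Natural end conditions: σ_0 = σ_4 = 0.
Hence σ_0 = 0, σ_1 = -453/112, σ_2 = 117/28, σ_3 = -75/112, σ_4 = 0.

4.1786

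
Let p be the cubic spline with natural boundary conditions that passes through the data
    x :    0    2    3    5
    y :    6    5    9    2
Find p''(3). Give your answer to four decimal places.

-8.4857

Write M_i for p''(x_i). With h_i = 2, 1, 2 and divided differences Δ_i = -1/2, 4, -7/2, the continuity of p' gives the tridiagonal system
  2·M_0 + 6·M_1 + 1·M_2 = 6(Δ_1 - Δ_0) = 27
  1·M_1 + 6·M_2 + 2·M_3 = 6(Δ_2 - Δ_1) = -45
Natural end conditions: M_0 = M_3 = 0.
Solving: M_0 = 0, M_1 = 207/35, M_2 = -297/35, M_3 = 0.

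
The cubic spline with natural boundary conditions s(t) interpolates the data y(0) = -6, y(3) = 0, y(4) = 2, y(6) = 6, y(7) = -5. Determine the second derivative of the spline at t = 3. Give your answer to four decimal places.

Let M_i = s''(x_i). Step sizes h_i = 3, 1, 2, 1; slopes of the chords Δ_i = (y_(i+1) - y_i)/h_i = 2, 2, 2, -11.
  3·M_0 + 8·M_1 + 1·M_2 = 6(Δ_1 - Δ_0) = 0
  1·M_1 + 6·M_2 + 2·M_3 = 6(Δ_2 - Δ_1) = 0
  2·M_2 + 6·M_3 + 1·M_4 = 6(Δ_3 - Δ_2) = -78
Natural end conditions: M_0 = M_4 = 0.
Solving: M_0 = 0, M_1 = -78/125, M_2 = 624/125, M_3 = -1833/125, M_4 = 0.

-0.6240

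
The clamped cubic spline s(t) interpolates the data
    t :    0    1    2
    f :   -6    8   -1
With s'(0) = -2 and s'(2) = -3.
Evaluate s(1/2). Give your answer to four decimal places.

With σ_i denoting the second derivative at x_i, h_i = 1, 1, and Δ_i = (y_(i+1) − y_i)/h_i = 14, -9:
  1·σ_0 + 4·σ_1 + 1·σ_2 = 6(Δ_1 - Δ_0) = -138
Clamped end conditions give two more equations: 2h_0·σ_0 + h_0·σ_1 = 6(Δ_0 - s'(0)) = 96 and h_1·σ_1 + 2h_1·σ_2 = 6(s'(2) - Δ_1) = 36.
Solving the tridiagonal system: σ_0 = 82, σ_1 = -68, σ_2 = 52.
On [0, 1], s(t) = -6 - 2·t + 41·t² - 25·t³.
With t = 1/2: s(1/2) = 1/8.

0.1250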